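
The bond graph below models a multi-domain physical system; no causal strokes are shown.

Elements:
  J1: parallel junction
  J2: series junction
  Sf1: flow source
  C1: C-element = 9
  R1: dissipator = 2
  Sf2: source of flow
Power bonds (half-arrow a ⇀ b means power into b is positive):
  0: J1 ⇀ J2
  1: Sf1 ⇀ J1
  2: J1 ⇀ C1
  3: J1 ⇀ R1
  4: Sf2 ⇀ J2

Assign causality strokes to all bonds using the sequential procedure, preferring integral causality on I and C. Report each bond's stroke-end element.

bond 0 |J2
bond 1 |Sf1
bond 2 |J1
bond 3 |R1
bond 4 |Sf2

β1 stroke→Sf1  (Sf1 fixes flow; stroke at Sf1)
β4 stroke→Sf2  (source Sf2 imposes f)
β0 stroke→J2  (common-f at J2 fixed by 4)
β2 stroke→J1  (prefer integral on C1)
β3 stroke→R1  (J1 effort already set via bond 2)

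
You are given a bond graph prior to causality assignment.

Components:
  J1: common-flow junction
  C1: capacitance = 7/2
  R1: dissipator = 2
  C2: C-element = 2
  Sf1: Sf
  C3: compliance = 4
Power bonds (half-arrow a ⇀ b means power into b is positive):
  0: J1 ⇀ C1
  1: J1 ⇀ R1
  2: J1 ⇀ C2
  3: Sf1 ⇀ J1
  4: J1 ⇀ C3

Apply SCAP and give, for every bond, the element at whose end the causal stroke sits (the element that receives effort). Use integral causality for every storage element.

#3 →Sf1  (Sf1 fixes flow; stroke at Sf1)
#0 →J1  (J1: bond 3 brought flow, rest push out)
#1 →J1  (J1 flow already set via bond 3)
#2 →J1  (J1: bond 3 brought flow, rest push out)
#4 →J1  (common-f at J1 fixed by 3)

β0 →J1
β1 →J1
β2 →J1
β3 →Sf1
β4 →J1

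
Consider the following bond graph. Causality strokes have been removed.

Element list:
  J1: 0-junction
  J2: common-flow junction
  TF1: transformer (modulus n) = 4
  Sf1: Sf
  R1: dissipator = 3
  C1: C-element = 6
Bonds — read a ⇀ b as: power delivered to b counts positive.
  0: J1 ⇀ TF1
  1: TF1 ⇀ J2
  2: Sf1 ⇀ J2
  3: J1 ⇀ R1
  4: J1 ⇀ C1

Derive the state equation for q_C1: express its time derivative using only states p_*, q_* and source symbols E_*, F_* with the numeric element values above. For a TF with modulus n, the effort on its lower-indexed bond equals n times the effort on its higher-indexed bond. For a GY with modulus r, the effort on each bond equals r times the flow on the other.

bond 2 |Sf1  (source Sf1 imposes f)
bond 1 |J2  (common-f at J2 fixed by 2)
bond 0 |TF1  (TF TF1: opposite of bond 1)
bond 4 |J1  (C1: C, integral causality)
bond 3 |R1  (J1: bond 4 brought effort, rest push out)

dq_C1/dt = -F_Sf1/4 - q_C1/18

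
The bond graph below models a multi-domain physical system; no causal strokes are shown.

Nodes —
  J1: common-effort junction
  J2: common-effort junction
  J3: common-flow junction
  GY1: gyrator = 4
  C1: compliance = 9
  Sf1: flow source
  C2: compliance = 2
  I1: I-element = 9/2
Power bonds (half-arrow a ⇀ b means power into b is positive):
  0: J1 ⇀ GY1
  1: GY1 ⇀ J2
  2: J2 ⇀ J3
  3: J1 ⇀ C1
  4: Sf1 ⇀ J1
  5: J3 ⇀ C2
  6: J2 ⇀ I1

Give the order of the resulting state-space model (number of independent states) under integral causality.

b4 stroke at Sf1  (Sf1 fixes flow; stroke at Sf1)
b3 stroke at J1  (C1 integral (e out))
b0 stroke at GY1  (common-e at J1 fixed by 3)
b1 stroke at GY1  (GY1: gyrator matches bond 0)
b5 stroke at J3  (C2: C, integral causality)
b2 stroke at J2  (J3: last free bond brings flow in)
b6 stroke at I1  (J2: bond 2 brought effort, rest push out)

3  (C1, C2, I1 all integral)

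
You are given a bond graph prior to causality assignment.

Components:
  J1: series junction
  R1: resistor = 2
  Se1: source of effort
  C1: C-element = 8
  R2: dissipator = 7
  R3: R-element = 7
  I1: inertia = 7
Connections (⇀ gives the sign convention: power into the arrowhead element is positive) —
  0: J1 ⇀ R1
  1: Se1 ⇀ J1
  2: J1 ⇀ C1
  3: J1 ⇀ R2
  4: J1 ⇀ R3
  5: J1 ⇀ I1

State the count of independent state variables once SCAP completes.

2  (C1, I1 all integral)

#1 |J1  (Se1: effort source, stroke at far end)
#2 |J1  (C1 outputs effort q/C1)
#5 |I1  (prefer integral on I1)
#0 |J1  (1-jn J1 has f-setter on 5)
#3 |J1  (common-f at J1 fixed by 5)
#4 |J1  (J1: bond 5 brought flow, rest push out)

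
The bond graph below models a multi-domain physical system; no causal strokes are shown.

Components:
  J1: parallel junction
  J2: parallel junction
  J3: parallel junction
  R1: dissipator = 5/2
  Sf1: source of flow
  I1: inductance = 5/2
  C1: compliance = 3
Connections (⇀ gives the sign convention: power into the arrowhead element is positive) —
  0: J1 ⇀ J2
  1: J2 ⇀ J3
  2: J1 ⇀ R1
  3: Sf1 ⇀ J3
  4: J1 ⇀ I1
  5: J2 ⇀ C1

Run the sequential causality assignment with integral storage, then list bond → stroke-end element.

β3 →Sf1  (Sf1 (Sf) sets flow on bond)
β1 →J3  (only one effort-in slot at J3)
β4 →I1  (prefer integral on I1)
β5 →J2  (C1 integral (e out))
β0 →J1  (common-e at J2 fixed by 5)
β2 →R1  (0-jn J1 has e-setter on 0)

β0 →J1
β1 →J3
β2 →R1
β3 →Sf1
β4 →I1
β5 →J2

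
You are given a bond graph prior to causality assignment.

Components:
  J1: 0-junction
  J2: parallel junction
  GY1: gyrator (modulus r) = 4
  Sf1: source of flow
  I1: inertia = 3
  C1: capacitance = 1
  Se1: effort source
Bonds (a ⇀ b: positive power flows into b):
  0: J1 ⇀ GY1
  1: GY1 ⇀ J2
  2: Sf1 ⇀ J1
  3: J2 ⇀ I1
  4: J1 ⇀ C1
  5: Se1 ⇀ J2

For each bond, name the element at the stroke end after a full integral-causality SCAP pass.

b0 stroke at GY1
b1 stroke at GY1
b2 stroke at Sf1
b3 stroke at I1
b4 stroke at J1
b5 stroke at J2

#2 stroke at Sf1  (source Sf1 imposes f)
#5 stroke at J2  (Se1: effort source, stroke at far end)
#1 stroke at GY1  (common-e at J2 fixed by 5)
#3 stroke at I1  (J2 effort already set via bond 5)
#0 stroke at GY1  (GY1 both-in/both-out from 1)
#4 stroke at J1  (J1 needs exactly one e-in)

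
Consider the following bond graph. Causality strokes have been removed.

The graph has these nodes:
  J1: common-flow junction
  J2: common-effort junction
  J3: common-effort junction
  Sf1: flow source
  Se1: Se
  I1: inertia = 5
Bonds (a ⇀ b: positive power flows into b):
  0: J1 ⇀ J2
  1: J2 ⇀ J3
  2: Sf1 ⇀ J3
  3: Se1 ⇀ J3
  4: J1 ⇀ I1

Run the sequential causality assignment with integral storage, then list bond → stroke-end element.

b2 |Sf1  (Sf1 (Sf) sets flow on bond)
b3 |J3  (Se1 (Se) sets effort on bond)
b1 |J2  (J3 effort already set via bond 3)
b0 |J1  (0-jn J2 has e-setter on 1)
b4 |I1  (closing 1-jn rule on J1)

#0 →J1
#1 →J2
#2 →Sf1
#3 →J3
#4 →I1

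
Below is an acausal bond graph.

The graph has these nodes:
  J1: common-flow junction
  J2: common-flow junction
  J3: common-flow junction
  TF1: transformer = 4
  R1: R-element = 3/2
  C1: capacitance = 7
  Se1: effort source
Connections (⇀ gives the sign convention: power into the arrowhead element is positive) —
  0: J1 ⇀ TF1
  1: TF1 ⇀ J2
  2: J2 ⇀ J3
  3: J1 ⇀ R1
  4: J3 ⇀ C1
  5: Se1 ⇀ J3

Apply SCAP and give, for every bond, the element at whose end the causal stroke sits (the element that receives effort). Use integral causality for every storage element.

β0 |J1
β1 |TF1
β2 |J2
β3 |R1
β4 |J3
β5 |J3

bond 5 |J3  (Se1: effort source, stroke at far end)
bond 4 |J3  (C1: C, integral causality)
bond 2 |J2  (J3: last free bond brings flow in)
bond 1 |TF1  (J2 needs exactly one f-in)
bond 0 |J1  (TF1: transformer flips bond 1)
bond 3 |R1  (only one flow-in slot at J1)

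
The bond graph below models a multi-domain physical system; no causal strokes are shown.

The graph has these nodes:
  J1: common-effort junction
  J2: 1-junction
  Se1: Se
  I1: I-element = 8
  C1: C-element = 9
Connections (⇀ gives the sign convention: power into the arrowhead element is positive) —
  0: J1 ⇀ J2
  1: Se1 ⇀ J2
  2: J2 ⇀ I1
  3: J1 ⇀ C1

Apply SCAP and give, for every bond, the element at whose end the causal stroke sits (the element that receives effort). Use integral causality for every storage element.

b1 →J2  (Se1 (Se) sets effort on bond)
b2 →I1  (prefer integral on I1)
b0 →J2  (J2 flow already set via bond 2)
b3 →J1  (J1: last free bond brings effort in)

bond 0 stroke→J2
bond 1 stroke→J2
bond 2 stroke→I1
bond 3 stroke→J1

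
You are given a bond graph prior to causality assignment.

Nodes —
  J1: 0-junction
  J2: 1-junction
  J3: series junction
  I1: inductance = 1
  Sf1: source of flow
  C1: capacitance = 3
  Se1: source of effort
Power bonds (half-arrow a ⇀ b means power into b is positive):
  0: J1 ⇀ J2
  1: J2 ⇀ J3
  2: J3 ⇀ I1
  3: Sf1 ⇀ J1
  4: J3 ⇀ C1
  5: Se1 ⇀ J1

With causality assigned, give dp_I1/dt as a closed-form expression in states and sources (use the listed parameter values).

dp_I1/dt = E_Se1 - q_C1/3

bond 3 stroke→Sf1  (Sf1 fixes flow; stroke at Sf1)
bond 5 stroke→J1  (Se1 fixes effort; stroke away)
bond 0 stroke→J2  (common-e at J1 fixed by 5)
bond 1 stroke→J3  (J2: last free bond brings flow in)
bond 2 stroke→I1  (I1 integral (f out))
bond 4 stroke→J3  (common-f at J3 fixed by 2)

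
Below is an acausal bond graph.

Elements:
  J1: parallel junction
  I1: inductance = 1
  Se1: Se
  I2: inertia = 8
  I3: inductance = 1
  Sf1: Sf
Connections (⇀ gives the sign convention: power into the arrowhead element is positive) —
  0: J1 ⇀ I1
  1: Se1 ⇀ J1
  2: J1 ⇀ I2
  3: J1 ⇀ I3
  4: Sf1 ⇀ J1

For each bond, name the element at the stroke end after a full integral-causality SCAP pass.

b0 stroke→I1
b1 stroke→J1
b2 stroke→I2
b3 stroke→I3
b4 stroke→Sf1

bond 1 |J1  (Se1: effort source, stroke at far end)
bond 4 |Sf1  (Sf1 (Sf) sets flow on bond)
bond 0 |I1  (J1 effort already set via bond 1)
bond 2 |I2  (J1 effort already set via bond 1)
bond 3 |I3  (0-jn J1 has e-setter on 1)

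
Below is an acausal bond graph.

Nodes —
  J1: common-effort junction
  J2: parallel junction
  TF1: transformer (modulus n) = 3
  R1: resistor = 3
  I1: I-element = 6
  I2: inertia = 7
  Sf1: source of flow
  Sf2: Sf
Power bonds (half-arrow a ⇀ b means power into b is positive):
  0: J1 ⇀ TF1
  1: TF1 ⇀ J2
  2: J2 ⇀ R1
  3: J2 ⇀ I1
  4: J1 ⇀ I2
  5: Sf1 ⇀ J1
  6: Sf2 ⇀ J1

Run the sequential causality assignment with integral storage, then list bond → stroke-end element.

b5 →Sf1  (Sf1 (Sf) sets flow on bond)
b6 →Sf2  (source Sf2 imposes f)
b3 →I1  (prefer integral on I1)
b4 →I2  (I2 integral (f out))
b0 →J1  (only one effort-in slot at J1)
b1 →TF1  (TF1 one-in-one-out from 0)
b2 →J2  (closing 0-jn rule on J2)

#0 stroke→J1
#1 stroke→TF1
#2 stroke→J2
#3 stroke→I1
#4 stroke→I2
#5 stroke→Sf1
#6 stroke→Sf2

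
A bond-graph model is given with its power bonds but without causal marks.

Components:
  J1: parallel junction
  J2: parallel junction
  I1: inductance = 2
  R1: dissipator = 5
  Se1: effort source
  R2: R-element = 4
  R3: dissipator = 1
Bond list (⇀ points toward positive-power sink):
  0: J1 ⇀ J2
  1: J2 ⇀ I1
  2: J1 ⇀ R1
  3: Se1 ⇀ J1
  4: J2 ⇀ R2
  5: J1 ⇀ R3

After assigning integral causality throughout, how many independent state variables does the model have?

1  (I1 all integral)

b3 stroke at J1  (Se1 (Se) sets effort on bond)
b0 stroke at J2  (common-e at J1 fixed by 3)
b2 stroke at R1  (0-jn J1 has e-setter on 3)
b5 stroke at R3  (0-jn J1 has e-setter on 3)
b1 stroke at I1  (0-jn J2 has e-setter on 0)
b4 stroke at R2  (J2 effort already set via bond 0)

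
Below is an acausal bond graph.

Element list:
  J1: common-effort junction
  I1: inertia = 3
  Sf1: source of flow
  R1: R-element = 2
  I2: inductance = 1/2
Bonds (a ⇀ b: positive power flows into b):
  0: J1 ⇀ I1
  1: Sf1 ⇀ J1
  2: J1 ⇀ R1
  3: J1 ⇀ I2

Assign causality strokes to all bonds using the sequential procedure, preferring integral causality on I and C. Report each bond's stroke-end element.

β0 stroke at I1
β1 stroke at Sf1
β2 stroke at J1
β3 stroke at I2

b1 |Sf1  (Sf1 fixes flow; stroke at Sf1)
b0 |I1  (I1 outputs flow p/I1)
b3 |I2  (I2 outputs flow p/I2)
b2 |J1  (closing 0-jn rule on J1)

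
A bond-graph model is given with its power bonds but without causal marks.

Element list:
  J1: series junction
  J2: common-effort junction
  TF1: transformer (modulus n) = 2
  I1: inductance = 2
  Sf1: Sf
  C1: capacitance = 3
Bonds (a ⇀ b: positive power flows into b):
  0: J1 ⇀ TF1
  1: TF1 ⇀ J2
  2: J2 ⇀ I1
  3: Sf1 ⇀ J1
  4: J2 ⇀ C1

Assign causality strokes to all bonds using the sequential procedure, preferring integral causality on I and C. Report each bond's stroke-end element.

β3 stroke→Sf1  (Sf1: flow source, stroke at near end)
β0 stroke→J1  (common-f at J1 fixed by 3)
β1 stroke→TF1  (TF1 one-in-one-out from 0)
β2 stroke→I1  (I1 outputs flow p/I1)
β4 stroke→J2  (J2: last free bond brings effort in)

b0 stroke at J1
b1 stroke at TF1
b2 stroke at I1
b3 stroke at Sf1
b4 stroke at J2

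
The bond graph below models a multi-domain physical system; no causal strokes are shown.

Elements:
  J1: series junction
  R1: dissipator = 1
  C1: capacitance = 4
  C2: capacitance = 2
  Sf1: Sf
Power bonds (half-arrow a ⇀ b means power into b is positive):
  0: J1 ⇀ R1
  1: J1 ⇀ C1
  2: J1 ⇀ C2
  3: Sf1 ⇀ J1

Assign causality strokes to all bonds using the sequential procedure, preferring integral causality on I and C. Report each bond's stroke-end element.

β3 stroke at Sf1  (source Sf1 imposes f)
β0 stroke at J1  (J1: bond 3 brought flow, rest push out)
β1 stroke at J1  (1-jn J1 has f-setter on 3)
β2 stroke at J1  (J1 flow already set via bond 3)

#0 stroke→J1
#1 stroke→J1
#2 stroke→J1
#3 stroke→Sf1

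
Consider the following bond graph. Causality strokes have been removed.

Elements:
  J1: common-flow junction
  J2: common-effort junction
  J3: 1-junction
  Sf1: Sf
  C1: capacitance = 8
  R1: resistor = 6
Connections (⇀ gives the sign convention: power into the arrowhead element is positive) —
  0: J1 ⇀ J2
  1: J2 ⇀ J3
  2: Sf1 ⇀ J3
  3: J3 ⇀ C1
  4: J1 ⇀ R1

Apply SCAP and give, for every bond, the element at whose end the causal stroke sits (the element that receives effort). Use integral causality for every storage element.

β0 →J2
β1 →J3
β2 →Sf1
β3 →J3
β4 →J1

β2 stroke→Sf1  (Sf1: flow source, stroke at near end)
β1 stroke→J3  (1-jn J3 has f-setter on 2)
β3 stroke→J3  (common-f at J3 fixed by 2)
β0 stroke→J2  (J2 needs exactly one e-in)
β4 stroke→J1  (J1: bond 0 brought flow, rest push out)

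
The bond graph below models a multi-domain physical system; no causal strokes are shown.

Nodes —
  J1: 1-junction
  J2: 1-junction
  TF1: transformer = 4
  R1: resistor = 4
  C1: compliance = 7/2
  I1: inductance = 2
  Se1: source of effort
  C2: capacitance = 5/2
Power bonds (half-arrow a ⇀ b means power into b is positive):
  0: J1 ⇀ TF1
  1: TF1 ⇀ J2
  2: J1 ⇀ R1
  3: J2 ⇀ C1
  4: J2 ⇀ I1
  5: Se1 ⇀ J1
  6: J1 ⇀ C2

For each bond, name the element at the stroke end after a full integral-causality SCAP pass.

#5 stroke→J1  (Se1 (Se) sets effort on bond)
#3 stroke→J2  (C1 integral (e out))
#4 stroke→I1  (I1 integral (f out))
#1 stroke→J2  (J2: bond 4 brought flow, rest push out)
#0 stroke→TF1  (TF TF1: opposite of bond 1)
#2 stroke→J1  (J1: bond 0 brought flow, rest push out)
#6 stroke→J1  (common-f at J1 fixed by 0)

b0 →TF1
b1 →J2
b2 →J1
b3 →J2
b4 →I1
b5 →J1
b6 →J1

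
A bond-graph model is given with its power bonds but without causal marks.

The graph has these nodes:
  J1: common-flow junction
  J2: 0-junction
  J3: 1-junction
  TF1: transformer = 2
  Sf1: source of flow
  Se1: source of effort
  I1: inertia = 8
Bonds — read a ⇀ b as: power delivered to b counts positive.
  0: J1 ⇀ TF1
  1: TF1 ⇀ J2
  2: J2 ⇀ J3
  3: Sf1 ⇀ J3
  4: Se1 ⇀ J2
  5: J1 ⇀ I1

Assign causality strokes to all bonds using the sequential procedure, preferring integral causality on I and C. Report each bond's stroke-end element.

b3 |Sf1  (Sf1 fixes flow; stroke at Sf1)
b4 |J2  (Se1 (Se) sets effort on bond)
b1 |TF1  (J2: bond 4 brought effort, rest push out)
b2 |J3  (common-e at J2 fixed by 4)
b0 |J1  (TF1: transformer flips bond 1)
b5 |I1  (J1: last free bond brings flow in)

β0 →J1
β1 →TF1
β2 →J3
β3 →Sf1
β4 →J2
β5 →I1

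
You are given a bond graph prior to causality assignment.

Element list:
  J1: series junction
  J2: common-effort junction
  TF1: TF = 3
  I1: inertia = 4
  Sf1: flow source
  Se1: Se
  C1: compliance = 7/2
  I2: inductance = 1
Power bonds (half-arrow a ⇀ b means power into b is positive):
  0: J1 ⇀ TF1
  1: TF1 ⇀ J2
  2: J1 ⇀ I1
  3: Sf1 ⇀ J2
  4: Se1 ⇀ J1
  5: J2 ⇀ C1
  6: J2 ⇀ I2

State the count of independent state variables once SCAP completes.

#3 stroke→Sf1  (Sf1 (Sf) sets flow on bond)
#4 stroke→J1  (Se1: effort source, stroke at far end)
#2 stroke→I1  (I1 outputs flow p/I1)
#0 stroke→J1  (J1: bond 2 brought flow, rest push out)
#1 stroke→TF1  (TF1: transformer flips bond 0)
#5 stroke→J2  (C1 integral (e out))
#6 stroke→I2  (0-jn J2 has e-setter on 5)

3  (C1, I1, I2 all integral)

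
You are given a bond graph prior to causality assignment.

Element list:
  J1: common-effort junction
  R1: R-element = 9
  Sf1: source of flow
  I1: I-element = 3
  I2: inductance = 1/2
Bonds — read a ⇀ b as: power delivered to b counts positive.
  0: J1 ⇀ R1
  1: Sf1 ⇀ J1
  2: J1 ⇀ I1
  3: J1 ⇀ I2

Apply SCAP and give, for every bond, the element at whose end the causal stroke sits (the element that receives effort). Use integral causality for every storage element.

β0 stroke→J1
β1 stroke→Sf1
β2 stroke→I1
β3 stroke→I2

bond 1 |Sf1  (Sf1 fixes flow; stroke at Sf1)
bond 2 |I1  (I1: I, integral causality)
bond 3 |I2  (I2 integral (f out))
bond 0 |J1  (only one effort-in slot at J1)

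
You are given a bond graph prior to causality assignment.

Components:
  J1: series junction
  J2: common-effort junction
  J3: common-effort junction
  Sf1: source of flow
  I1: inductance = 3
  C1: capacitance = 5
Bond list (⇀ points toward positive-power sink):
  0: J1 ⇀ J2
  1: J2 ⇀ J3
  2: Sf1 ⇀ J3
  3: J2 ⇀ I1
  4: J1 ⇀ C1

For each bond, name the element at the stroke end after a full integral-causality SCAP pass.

b0 stroke at J2
b1 stroke at J3
b2 stroke at Sf1
b3 stroke at I1
b4 stroke at J1

#2 stroke at Sf1  (Sf1 fixes flow; stroke at Sf1)
#1 stroke at J3  (J3 needs exactly one e-in)
#3 stroke at I1  (I1 outputs flow p/I1)
#0 stroke at J2  (J2: last free bond brings effort in)
#4 stroke at J1  (J1 flow already set via bond 0)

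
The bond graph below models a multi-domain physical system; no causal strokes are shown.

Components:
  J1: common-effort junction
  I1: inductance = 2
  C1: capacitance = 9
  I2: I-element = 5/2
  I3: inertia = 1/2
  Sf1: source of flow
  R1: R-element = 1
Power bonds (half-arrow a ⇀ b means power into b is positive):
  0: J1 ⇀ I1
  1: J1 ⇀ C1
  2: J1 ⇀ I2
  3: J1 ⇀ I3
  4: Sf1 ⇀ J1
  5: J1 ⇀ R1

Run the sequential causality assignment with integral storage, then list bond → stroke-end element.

b4 →Sf1  (Sf1 (Sf) sets flow on bond)
b0 →I1  (I1 integral (f out))
b1 →J1  (prefer integral on C1)
b2 →I2  (J1: bond 1 brought effort, rest push out)
b3 →I3  (0-jn J1 has e-setter on 1)
b5 →R1  (common-e at J1 fixed by 1)

β0 stroke→I1
β1 stroke→J1
β2 stroke→I2
β3 stroke→I3
β4 stroke→Sf1
β5 stroke→R1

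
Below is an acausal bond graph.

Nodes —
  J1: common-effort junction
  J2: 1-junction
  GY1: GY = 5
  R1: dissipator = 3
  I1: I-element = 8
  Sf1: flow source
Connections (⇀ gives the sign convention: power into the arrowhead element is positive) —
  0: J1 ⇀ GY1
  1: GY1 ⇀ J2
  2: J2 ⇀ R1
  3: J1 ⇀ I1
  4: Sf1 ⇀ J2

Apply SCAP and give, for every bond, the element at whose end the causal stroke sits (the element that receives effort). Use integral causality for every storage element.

bond 4 stroke at Sf1  (source Sf1 imposes f)
bond 1 stroke at J2  (1-jn J2 has f-setter on 4)
bond 2 stroke at J2  (common-f at J2 fixed by 4)
bond 0 stroke at J1  (GY GY1: same side as bond 1)
bond 3 stroke at I1  (common-e at J1 fixed by 0)

β0 |J1
β1 |J2
β2 |J2
β3 |I1
β4 |Sf1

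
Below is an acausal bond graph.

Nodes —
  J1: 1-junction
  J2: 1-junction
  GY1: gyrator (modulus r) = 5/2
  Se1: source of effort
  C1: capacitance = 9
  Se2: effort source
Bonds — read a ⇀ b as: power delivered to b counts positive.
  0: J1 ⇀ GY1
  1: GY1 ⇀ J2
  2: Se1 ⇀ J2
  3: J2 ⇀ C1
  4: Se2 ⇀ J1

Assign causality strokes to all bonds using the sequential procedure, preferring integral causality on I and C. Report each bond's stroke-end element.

#0 stroke at GY1
#1 stroke at GY1
#2 stroke at J2
#3 stroke at J2
#4 stroke at J1

bond 2 |J2  (Se1: effort source, stroke at far end)
bond 4 |J1  (source Se2 imposes e)
bond 0 |GY1  (only one flow-in slot at J1)
bond 1 |GY1  (GY1: gyrator matches bond 0)
bond 3 |J2  (J2 flow already set via bond 1)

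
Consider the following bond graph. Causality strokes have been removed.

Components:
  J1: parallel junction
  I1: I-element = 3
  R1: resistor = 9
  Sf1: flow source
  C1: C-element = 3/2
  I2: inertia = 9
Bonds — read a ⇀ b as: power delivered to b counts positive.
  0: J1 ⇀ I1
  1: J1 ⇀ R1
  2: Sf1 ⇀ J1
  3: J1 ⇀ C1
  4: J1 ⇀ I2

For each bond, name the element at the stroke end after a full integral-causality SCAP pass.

β2 →Sf1  (Sf1 fixes flow; stroke at Sf1)
β0 →I1  (I1 integral (f out))
β3 →J1  (C1: C, integral causality)
β1 →R1  (J1: bond 3 brought effort, rest push out)
β4 →I2  (J1 effort already set via bond 3)

#0 stroke at I1
#1 stroke at R1
#2 stroke at Sf1
#3 stroke at J1
#4 stroke at I2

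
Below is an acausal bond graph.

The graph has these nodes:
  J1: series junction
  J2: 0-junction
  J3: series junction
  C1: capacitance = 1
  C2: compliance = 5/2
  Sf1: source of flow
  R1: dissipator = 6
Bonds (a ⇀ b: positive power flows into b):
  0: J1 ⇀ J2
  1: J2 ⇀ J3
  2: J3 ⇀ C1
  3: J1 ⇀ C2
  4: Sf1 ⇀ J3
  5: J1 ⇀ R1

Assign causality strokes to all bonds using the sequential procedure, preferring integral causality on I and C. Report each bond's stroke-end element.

bond 0 stroke at J2
bond 1 stroke at J3
bond 2 stroke at J3
bond 3 stroke at J1
bond 4 stroke at Sf1
bond 5 stroke at J1

b4 stroke→Sf1  (Sf1 fixes flow; stroke at Sf1)
b1 stroke→J3  (common-f at J3 fixed by 4)
b2 stroke→J3  (J3 flow already set via bond 4)
b0 stroke→J2  (J2 needs exactly one e-in)
b3 stroke→J1  (J1: bond 0 brought flow, rest push out)
b5 stroke→J1  (1-jn J1 has f-setter on 0)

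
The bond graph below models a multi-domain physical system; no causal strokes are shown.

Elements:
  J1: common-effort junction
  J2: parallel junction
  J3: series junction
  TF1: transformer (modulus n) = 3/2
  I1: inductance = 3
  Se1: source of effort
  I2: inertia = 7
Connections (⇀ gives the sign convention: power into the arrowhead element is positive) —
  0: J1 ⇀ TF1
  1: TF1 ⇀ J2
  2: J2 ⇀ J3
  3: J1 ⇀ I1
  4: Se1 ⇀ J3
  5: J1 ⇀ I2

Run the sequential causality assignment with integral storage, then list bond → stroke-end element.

bond 0 stroke→J1
bond 1 stroke→TF1
bond 2 stroke→J2
bond 3 stroke→I1
bond 4 stroke→J3
bond 5 stroke→I2

b4 stroke→J3  (Se1 fixes effort; stroke away)
b2 stroke→J2  (J3 needs exactly one f-in)
b1 stroke→TF1  (J2 effort already set via bond 2)
b0 stroke→J1  (TF1 one-in-one-out from 1)
b3 stroke→I1  (common-e at J1 fixed by 0)
b5 stroke→I2  (J1: bond 0 brought effort, rest push out)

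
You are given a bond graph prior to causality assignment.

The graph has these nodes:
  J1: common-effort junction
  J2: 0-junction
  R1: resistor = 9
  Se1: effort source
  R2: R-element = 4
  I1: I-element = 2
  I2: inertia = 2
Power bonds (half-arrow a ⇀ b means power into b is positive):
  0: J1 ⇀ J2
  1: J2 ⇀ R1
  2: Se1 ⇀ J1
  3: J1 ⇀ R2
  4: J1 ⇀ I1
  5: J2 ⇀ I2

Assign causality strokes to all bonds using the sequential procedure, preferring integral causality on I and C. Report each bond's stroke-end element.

b0 stroke→J2
b1 stroke→R1
b2 stroke→J1
b3 stroke→R2
b4 stroke→I1
b5 stroke→I2

β2 →J1  (Se1: effort source, stroke at far end)
β0 →J2  (0-jn J1 has e-setter on 2)
β3 →R2  (J1: bond 2 brought effort, rest push out)
β4 →I1  (J1: bond 2 brought effort, rest push out)
β1 →R1  (J2 effort already set via bond 0)
β5 →I2  (0-jn J2 has e-setter on 0)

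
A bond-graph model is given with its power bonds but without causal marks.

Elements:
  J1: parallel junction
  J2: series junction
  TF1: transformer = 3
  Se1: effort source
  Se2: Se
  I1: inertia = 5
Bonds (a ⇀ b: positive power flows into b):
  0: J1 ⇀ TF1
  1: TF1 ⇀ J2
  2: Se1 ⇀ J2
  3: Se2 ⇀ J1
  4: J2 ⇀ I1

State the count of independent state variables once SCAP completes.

β2 stroke→J2  (Se1: effort source, stroke at far end)
β3 stroke→J1  (Se2 fixes effort; stroke away)
β0 stroke→TF1  (common-e at J1 fixed by 3)
β1 stroke→J2  (TF1: transformer flips bond 0)
β4 stroke→I1  (J2: last free bond brings flow in)

1  (I1 all integral)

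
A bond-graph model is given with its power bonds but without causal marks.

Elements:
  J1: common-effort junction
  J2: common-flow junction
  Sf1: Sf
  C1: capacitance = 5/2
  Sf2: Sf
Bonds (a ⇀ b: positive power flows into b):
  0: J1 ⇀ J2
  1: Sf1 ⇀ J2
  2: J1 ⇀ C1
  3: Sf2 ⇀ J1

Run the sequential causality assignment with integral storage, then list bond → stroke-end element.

β0 |J2
β1 |Sf1
β2 |J1
β3 |Sf2

#1 stroke at Sf1  (Sf1: flow source, stroke at near end)
#3 stroke at Sf2  (Sf2 fixes flow; stroke at Sf2)
#0 stroke at J2  (common-f at J2 fixed by 1)
#2 stroke at J1  (closing 0-jn rule on J1)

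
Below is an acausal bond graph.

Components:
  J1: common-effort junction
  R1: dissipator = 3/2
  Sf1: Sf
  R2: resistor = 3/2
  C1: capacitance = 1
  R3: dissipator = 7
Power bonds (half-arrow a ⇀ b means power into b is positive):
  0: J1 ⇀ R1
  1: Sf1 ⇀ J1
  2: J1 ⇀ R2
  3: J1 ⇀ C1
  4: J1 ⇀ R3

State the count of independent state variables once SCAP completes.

1  (C1 all integral)

bond 1 stroke→Sf1  (Sf1 fixes flow; stroke at Sf1)
bond 3 stroke→J1  (C1 outputs effort q/C1)
bond 0 stroke→R1  (0-jn J1 has e-setter on 3)
bond 2 stroke→R2  (0-jn J1 has e-setter on 3)
bond 4 stroke→R3  (common-e at J1 fixed by 3)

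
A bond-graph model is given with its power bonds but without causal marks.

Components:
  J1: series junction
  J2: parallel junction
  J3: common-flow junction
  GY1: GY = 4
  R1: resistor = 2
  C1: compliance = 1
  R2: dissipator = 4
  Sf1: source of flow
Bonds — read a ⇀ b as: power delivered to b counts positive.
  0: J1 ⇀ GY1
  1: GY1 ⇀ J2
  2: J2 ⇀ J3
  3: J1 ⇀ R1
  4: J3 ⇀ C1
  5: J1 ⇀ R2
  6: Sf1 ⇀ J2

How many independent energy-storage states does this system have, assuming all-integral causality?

#6 stroke at Sf1  (Sf1 fixes flow; stroke at Sf1)
#4 stroke at J3  (C1 integral (e out))
#2 stroke at J2  (closing 1-jn rule on J3)
#1 stroke at GY1  (J2 effort already set via bond 2)
#0 stroke at GY1  (GY1 both-in/both-out from 1)
#3 stroke at J1  (common-f at J1 fixed by 0)
#5 stroke at J1  (J1: bond 0 brought flow, rest push out)

1  (C1 all integral)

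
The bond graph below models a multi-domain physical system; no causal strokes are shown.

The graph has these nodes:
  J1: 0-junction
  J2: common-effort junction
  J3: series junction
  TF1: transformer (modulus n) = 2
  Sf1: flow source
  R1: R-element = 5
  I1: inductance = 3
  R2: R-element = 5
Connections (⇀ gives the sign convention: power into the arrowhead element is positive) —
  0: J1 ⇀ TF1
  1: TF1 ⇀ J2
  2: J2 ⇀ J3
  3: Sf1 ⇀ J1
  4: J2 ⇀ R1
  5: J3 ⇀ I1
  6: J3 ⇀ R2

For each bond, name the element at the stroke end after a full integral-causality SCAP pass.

#0 stroke at J1
#1 stroke at TF1
#2 stroke at J3
#3 stroke at Sf1
#4 stroke at J2
#5 stroke at I1
#6 stroke at J3

#3 stroke at Sf1  (source Sf1 imposes f)
#0 stroke at J1  (J1 needs exactly one e-in)
#1 stroke at TF1  (TF1: transformer flips bond 0)
#5 stroke at I1  (I1 outputs flow p/I1)
#2 stroke at J3  (J3: bond 5 brought flow, rest push out)
#6 stroke at J3  (J3 flow already set via bond 5)
#4 stroke at J2  (closing 0-jn rule on J2)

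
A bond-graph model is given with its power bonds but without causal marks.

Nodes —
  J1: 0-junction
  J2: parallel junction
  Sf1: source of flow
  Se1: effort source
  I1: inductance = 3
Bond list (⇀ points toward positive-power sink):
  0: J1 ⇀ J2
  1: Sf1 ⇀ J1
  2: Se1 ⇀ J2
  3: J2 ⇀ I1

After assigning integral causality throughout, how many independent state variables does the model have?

1  (I1 all integral)

bond 1 |Sf1  (Sf1 fixes flow; stroke at Sf1)
bond 2 |J2  (source Se1 imposes e)
bond 0 |J1  (J1 needs exactly one e-in)
bond 3 |I1  (0-jn J2 has e-setter on 2)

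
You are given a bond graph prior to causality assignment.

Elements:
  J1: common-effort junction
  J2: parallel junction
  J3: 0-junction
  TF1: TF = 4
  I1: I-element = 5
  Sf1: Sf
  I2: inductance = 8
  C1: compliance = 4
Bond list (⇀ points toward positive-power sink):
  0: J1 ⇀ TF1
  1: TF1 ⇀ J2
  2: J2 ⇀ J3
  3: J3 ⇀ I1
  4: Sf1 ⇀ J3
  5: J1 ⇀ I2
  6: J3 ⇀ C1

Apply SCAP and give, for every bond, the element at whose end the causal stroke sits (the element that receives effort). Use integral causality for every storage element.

β4 →Sf1  (source Sf1 imposes f)
β3 →I1  (I1 integral (f out))
β5 →I2  (I2 outputs flow p/I2)
β0 →J1  (J1 needs exactly one e-in)
β1 →TF1  (through TF1, causality passes straight; one stroke at TF1)
β2 →J2  (J2: last free bond brings effort in)
β6 →J3  (only one effort-in slot at J3)

b0 |J1
b1 |TF1
b2 |J2
b3 |I1
b4 |Sf1
b5 |I2
b6 |J3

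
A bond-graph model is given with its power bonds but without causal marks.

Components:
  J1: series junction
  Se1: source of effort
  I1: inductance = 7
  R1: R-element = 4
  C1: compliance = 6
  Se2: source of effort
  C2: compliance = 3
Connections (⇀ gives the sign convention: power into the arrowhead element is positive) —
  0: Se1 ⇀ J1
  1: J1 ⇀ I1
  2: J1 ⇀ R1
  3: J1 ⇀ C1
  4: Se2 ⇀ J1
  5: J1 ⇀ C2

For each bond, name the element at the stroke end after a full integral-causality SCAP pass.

bond 0 →J1  (Se1 fixes effort; stroke away)
bond 4 →J1  (Se2 fixes effort; stroke away)
bond 1 →I1  (I1: I, integral causality)
bond 2 →J1  (1-jn J1 has f-setter on 1)
bond 3 →J1  (1-jn J1 has f-setter on 1)
bond 5 →J1  (common-f at J1 fixed by 1)

bond 0 stroke→J1
bond 1 stroke→I1
bond 2 stroke→J1
bond 3 stroke→J1
bond 4 stroke→J1
bond 5 stroke→J1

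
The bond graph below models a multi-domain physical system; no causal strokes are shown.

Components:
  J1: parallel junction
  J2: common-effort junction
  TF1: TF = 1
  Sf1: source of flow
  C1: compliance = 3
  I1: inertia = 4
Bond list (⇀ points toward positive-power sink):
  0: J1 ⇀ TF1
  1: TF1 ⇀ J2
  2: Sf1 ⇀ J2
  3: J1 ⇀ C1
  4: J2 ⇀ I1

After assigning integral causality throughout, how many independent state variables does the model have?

2  (C1, I1 all integral)

β2 stroke→Sf1  (Sf1 (Sf) sets flow on bond)
β3 stroke→J1  (C1 integral (e out))
β0 stroke→TF1  (common-e at J1 fixed by 3)
β1 stroke→J2  (TF1: transformer flips bond 0)
β4 stroke→I1  (J2: bond 1 brought effort, rest push out)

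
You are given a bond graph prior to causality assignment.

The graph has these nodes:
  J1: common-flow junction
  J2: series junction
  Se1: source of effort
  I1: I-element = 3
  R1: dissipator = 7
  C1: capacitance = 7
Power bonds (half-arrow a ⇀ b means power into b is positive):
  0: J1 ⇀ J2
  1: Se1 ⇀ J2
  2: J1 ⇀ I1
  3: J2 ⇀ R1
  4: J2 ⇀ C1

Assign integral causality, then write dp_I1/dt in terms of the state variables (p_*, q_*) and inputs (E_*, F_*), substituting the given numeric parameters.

#1 stroke at J2  (Se1 fixes effort; stroke away)
#2 stroke at I1  (I1 integral (f out))
#0 stroke at J1  (1-jn J1 has f-setter on 2)
#3 stroke at J2  (J2 flow already set via bond 0)
#4 stroke at J2  (J2 flow already set via bond 0)

dp_I1/dt = E_Se1 - 7*p_I1/3 - q_C1/7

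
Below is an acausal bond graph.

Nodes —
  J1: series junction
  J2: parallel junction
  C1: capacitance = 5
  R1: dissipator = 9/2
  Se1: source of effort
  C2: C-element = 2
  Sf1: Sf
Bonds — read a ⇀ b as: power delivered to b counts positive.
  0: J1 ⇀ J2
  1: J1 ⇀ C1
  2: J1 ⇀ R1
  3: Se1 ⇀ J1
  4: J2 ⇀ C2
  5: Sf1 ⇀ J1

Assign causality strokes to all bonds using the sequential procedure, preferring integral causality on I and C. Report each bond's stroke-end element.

bond 3 stroke at J1  (Se1 fixes effort; stroke away)
bond 5 stroke at Sf1  (Sf1 (Sf) sets flow on bond)
bond 0 stroke at J1  (common-f at J1 fixed by 5)
bond 1 stroke at J1  (J1: bond 5 brought flow, rest push out)
bond 2 stroke at J1  (common-f at J1 fixed by 5)
bond 4 stroke at J2  (closing 0-jn rule on J2)

#0 stroke at J1
#1 stroke at J1
#2 stroke at J1
#3 stroke at J1
#4 stroke at J2
#5 stroke at Sf1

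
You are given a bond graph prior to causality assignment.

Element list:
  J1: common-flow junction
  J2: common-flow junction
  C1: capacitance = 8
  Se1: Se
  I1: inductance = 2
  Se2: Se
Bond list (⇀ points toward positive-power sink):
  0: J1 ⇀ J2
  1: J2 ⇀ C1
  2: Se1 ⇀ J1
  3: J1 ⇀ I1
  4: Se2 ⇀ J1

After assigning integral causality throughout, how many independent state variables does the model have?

bond 2 |J1  (Se1 (Se) sets effort on bond)
bond 4 |J1  (Se2 fixes effort; stroke away)
bond 1 |J2  (C1 integral (e out))
bond 0 |J1  (J2 needs exactly one f-in)
bond 3 |I1  (J1 needs exactly one f-in)

2  (C1, I1 all integral)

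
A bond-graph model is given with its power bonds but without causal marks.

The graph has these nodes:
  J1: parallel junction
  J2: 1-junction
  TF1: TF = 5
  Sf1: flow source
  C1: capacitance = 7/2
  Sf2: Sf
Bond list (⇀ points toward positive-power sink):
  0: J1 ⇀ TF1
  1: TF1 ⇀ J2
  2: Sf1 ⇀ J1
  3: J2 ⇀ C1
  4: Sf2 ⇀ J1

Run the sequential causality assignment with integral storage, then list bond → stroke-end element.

bond 2 stroke at Sf1  (source Sf1 imposes f)
bond 4 stroke at Sf2  (Sf2 fixes flow; stroke at Sf2)
bond 0 stroke at J1  (only one effort-in slot at J1)
bond 1 stroke at TF1  (TF TF1: opposite of bond 0)
bond 3 stroke at J2  (1-jn J2 has f-setter on 1)

b0 →J1
b1 →TF1
b2 →Sf1
b3 →J2
b4 →Sf2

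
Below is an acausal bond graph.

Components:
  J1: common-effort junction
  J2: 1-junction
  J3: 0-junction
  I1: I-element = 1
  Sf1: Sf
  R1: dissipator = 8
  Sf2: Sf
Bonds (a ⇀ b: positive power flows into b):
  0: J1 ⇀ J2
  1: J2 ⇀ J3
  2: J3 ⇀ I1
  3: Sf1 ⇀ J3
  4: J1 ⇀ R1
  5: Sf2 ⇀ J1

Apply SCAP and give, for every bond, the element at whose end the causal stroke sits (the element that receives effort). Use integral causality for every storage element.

#0 →J2
#1 →J3
#2 →I1
#3 →Sf1
#4 →J1
#5 →Sf2

β3 stroke→Sf1  (Sf1 fixes flow; stroke at Sf1)
β5 stroke→Sf2  (source Sf2 imposes f)
β2 stroke→I1  (I1 outputs flow p/I1)
β1 stroke→J3  (only one effort-in slot at J3)
β0 stroke→J2  (J2: bond 1 brought flow, rest push out)
β4 stroke→J1  (J1 needs exactly one e-in)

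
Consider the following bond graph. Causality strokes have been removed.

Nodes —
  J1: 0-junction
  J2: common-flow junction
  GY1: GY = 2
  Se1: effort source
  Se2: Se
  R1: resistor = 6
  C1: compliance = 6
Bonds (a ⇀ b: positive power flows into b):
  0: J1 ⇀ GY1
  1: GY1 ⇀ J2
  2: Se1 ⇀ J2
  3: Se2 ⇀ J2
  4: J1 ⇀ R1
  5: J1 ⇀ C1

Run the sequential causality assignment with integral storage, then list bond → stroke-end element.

bond 0 stroke→GY1
bond 1 stroke→GY1
bond 2 stroke→J2
bond 3 stroke→J2
bond 4 stroke→R1
bond 5 stroke→J1

bond 2 →J2  (Se1: effort source, stroke at far end)
bond 3 →J2  (Se2: effort source, stroke at far end)
bond 1 →GY1  (only one flow-in slot at J2)
bond 0 →GY1  (through GY1, causality inverts; strokes same side of GY1)
bond 5 →J1  (prefer integral on C1)
bond 4 →R1  (J1 effort already set via bond 5)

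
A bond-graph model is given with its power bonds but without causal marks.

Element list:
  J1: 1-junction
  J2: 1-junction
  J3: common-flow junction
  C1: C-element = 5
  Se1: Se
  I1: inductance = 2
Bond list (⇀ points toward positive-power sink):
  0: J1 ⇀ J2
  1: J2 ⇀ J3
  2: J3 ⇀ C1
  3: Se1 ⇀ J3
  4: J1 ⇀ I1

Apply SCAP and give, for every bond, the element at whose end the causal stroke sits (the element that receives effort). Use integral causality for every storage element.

#3 stroke at J3  (Se1: effort source, stroke at far end)
#2 stroke at J3  (C1 outputs effort q/C1)
#1 stroke at J2  (only one flow-in slot at J3)
#0 stroke at J1  (J2 needs exactly one f-in)
#4 stroke at I1  (only one flow-in slot at J1)

#0 →J1
#1 →J2
#2 →J3
#3 →J3
#4 →I1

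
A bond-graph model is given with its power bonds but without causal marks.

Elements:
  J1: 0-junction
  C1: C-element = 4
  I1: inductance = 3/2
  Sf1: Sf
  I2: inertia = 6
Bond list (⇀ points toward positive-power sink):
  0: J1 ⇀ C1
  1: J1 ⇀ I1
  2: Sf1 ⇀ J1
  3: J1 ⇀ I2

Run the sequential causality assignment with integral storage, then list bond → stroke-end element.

β0 stroke→J1
β1 stroke→I1
β2 stroke→Sf1
β3 stroke→I2

β2 →Sf1  (Sf1: flow source, stroke at near end)
β0 →J1  (C1 integral (e out))
β1 →I1  (common-e at J1 fixed by 0)
β3 →I2  (J1 effort already set via bond 0)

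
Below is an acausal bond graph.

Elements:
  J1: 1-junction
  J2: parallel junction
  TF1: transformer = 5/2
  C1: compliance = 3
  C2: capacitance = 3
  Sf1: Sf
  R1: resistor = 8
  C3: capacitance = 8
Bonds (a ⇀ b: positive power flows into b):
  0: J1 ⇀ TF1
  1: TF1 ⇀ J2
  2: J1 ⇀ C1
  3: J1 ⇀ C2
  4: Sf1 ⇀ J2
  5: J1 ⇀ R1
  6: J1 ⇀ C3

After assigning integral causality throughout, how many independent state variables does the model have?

3  (C1, C2, C3 all integral)

β4 stroke at Sf1  (source Sf1 imposes f)
β1 stroke at J2  (closing 0-jn rule on J2)
β0 stroke at TF1  (TF1 one-in-one-out from 1)
β2 stroke at J1  (common-f at J1 fixed by 0)
β3 stroke at J1  (common-f at J1 fixed by 0)
β5 stroke at J1  (J1 flow already set via bond 0)
β6 stroke at J1  (J1: bond 0 brought flow, rest push out)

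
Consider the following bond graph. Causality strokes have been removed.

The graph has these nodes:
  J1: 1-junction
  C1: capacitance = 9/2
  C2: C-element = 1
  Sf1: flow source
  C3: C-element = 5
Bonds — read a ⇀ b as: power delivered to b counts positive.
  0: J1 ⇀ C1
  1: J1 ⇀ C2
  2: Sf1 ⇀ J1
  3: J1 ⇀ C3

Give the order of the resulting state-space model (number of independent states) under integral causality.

β2 stroke at Sf1  (source Sf1 imposes f)
β0 stroke at J1  (1-jn J1 has f-setter on 2)
β1 stroke at J1  (J1 flow already set via bond 2)
β3 stroke at J1  (J1: bond 2 brought flow, rest push out)

3  (C1, C2, C3 all integral)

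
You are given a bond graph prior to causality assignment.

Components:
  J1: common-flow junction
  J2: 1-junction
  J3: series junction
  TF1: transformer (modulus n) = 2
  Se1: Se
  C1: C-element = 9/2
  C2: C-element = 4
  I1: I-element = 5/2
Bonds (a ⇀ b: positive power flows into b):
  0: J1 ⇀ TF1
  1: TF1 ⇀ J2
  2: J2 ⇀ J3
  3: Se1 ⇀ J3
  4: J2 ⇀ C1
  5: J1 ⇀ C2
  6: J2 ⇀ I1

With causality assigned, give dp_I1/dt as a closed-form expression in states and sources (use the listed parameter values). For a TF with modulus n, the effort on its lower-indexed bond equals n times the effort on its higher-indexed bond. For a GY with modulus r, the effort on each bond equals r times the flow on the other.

#3 stroke→J3  (Se1 (Se) sets effort on bond)
#2 stroke→J2  (J3 needs exactly one f-in)
#4 stroke→J2  (C1 outputs effort q/C1)
#5 stroke→J1  (prefer integral on C2)
#0 stroke→TF1  (only one flow-in slot at J1)
#1 stroke→J2  (TF1 one-in-one-out from 0)
#6 stroke→I1  (only one flow-in slot at J2)

dp_I1/dt = E_Se1 - 2*q_C1/9 - q_C2/8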